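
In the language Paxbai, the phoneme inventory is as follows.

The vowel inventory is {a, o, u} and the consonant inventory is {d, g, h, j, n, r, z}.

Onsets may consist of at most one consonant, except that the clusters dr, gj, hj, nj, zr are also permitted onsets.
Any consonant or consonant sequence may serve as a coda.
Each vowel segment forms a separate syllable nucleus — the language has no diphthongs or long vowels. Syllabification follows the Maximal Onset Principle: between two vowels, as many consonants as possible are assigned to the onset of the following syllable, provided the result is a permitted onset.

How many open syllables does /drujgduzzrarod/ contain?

Nuclei (vowels): u, u, a, o → 4 syllables.
V1 /u/ – V2 /u/: cluster /jgd/ — the longest permitted-onset suffix is /d/; onset = /d/, preceding coda = /jg/.
V2 /u/ – V3 /a/: /zzr/ — longest licit onset from the right is /zr/, leaving /z/ as coda.
V3 /a/ – V4 /o/: just /r/ — single C goes to the following onset.
Result: drujg.duz.zra.rod.
Classifying each syllable: /drujg/ (closed), /duz/ (closed), /zra/ (open), /rod/ (closed).
Open syllables: 1.

1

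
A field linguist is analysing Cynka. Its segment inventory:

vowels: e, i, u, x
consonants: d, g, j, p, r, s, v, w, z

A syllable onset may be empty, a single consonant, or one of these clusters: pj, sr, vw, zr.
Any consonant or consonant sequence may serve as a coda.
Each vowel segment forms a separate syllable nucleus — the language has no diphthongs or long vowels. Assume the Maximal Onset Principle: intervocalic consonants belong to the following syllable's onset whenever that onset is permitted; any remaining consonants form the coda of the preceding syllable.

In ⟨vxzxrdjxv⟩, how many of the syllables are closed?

2

The vowels are x, x, x — 3 nuclei, so 3 syllables.
σ1/σ2 boundary: /z/ → onset of the next syllable (single consonants are always licit onsets).
σ2/σ3 boundary: /rdj/ splits as /rd/ + /j/ (/j/ is the longest suffix that is a licit onset).
Putting it together: vx.zxrd.jxv.
Classifying each syllable: /vx/ (open), /zxrd/ (closed), /jxv/ (closed).
Closed syllables: 2.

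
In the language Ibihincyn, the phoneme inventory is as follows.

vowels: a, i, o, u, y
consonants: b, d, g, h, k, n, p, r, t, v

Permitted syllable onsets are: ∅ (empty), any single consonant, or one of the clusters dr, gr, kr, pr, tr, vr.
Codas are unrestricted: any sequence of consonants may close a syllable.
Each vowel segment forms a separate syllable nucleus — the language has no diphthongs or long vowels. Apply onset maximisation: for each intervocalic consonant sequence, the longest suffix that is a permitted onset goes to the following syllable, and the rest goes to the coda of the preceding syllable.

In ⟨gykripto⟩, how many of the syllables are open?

Nuclei (vowels): y, i, o → 3 syllables.
/y…i/ gap (V1→V2): /kr/ is a licit onset in full, so it all attaches to the next syllable.
/i…o/ gap (V2→V3): cluster /pt/ — the longest permitted-onset suffix is /t/; onset = /t/, preceding coda = /p/.
Syllabification: gy.krip.to.
Classifying each syllable: /gy/ (open), /krip/ (closed), /to/ (open).
Open syllables: 2.

2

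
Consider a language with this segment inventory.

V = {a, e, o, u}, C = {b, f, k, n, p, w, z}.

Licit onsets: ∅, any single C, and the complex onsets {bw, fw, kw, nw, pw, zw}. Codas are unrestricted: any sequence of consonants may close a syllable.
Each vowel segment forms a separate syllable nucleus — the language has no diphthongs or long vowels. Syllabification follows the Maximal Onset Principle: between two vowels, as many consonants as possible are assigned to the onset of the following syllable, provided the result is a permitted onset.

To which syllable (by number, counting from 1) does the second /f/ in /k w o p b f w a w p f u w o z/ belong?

The vowels are o, a, u, o — 4 nuclei, so 4 syllables.
V1 /o/ – V2 /a/: /pbfw/; trying suffixes from longest down, /fw/ is the first permitted one, so coda /pb/ | onset /fw/.
V2 /a/ – V3 /u/: /wpf/; trying suffixes from longest down, /f/ is the first permitted one, so coda /wp/ | onset /f/.
V3 /u/ – V4 /o/: /w/ is a single consonant, so it becomes the next onset.
So the parse is kwopb.fwawp.fu.woz.
The second /f/ is in the onset of syllable 3 (/fu/).

3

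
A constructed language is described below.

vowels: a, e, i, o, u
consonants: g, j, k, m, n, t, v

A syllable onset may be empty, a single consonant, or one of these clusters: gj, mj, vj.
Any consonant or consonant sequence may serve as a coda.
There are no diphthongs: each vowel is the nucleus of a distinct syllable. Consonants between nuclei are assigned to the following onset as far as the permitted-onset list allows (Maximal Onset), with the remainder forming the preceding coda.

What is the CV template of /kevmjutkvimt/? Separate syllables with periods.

Nuclei (vowels): e, u, i → 3 syllables.
/e…u/ gap (V1→V2): /vmj/ — longest licit onset from the right is /mj/, leaving /v/ as coda.
/u…i/ gap (V2→V3): cluster /tkv/ — the longest permitted-onset suffix is /v/; onset = /v/, preceding coda = /tk/.
Result: kev.mjutk.vimt.
Mapping each syllable to C/V: /kev/ → CVC, /mjutk/ → CCVCC, /vimt/ → CVCC.

CVC.CCVCC.CVCC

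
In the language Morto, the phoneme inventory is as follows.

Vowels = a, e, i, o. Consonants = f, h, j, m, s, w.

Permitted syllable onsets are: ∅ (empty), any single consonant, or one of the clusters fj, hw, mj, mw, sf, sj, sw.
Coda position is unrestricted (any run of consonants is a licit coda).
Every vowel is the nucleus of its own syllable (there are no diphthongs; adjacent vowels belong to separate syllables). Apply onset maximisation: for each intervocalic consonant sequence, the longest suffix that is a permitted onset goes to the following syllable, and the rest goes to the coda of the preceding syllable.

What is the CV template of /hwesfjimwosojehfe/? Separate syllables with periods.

CCVC.CCV.CCV.CV.CVC.CV

The vowels are e, i, o, o, e, e — 6 nuclei, so 6 syllables.
Between /e/ (V1) and /i/ (V2): /sfj/ splits as /s/ + /fj/ (/fj/ is the longest suffix that is a licit onset).
Between /i/ (V2) and /o/ (V3): /mw/ — entire cluster is a permitted onset → onset /mw/, coda ∅.
Between /o/ (V3) and /o/ (V4): just /s/ — single C goes to the following onset.
Between /o/ (V4) and /e/ (V5): just /j/ — single C goes to the following onset.
Between /e/ (V5) and /e/ (V6): /hf/ splits as /h/ + /f/ (/f/ is the longest suffix that is a licit onset).
Syllabification: hwes.fji.mwo.so.jeh.fe.
Mapping each syllable to C/V: /hwes/ → CCVC, /fji/ → CCV, /mwo/ → CCV, /so/ → CV, /jeh/ → CVC, /fe/ → CV.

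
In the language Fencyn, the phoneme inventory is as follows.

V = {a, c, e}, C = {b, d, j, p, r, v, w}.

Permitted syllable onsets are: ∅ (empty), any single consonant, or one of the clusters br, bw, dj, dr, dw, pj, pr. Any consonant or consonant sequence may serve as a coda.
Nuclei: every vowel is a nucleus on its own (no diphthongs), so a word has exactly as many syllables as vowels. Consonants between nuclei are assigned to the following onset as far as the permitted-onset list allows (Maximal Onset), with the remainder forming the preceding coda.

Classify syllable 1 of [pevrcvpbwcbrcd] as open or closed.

Nuclei (vowels): e, c, c, c → 4 syllables.
/e…c/ gap (V1→V2): /vr/; trying suffixes from longest down, /r/ is the first permitted one, so coda /v/ | onset /r/.
/c…c/ gap (V2→V3): /vpbw/ — longest licit onset from the right is /bw/, leaving /vp/ as coda.
/c…c/ gap (V3→V4): /br/ is a licit onset in full, so it all attaches to the next syllable.
Syllabification: pev.rcvp.bwc.brcd.
Syllable 1 is /pev/ with coda /v/, so it is closed.

closed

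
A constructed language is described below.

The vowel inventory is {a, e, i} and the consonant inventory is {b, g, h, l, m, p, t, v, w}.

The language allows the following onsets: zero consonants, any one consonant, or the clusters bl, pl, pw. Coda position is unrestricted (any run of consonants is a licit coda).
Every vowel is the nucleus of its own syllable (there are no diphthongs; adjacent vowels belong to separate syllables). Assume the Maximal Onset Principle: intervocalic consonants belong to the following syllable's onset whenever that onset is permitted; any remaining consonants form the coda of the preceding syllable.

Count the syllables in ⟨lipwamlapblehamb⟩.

Nuclei (vowels): i, a, a, e, a → 5 syllables.

5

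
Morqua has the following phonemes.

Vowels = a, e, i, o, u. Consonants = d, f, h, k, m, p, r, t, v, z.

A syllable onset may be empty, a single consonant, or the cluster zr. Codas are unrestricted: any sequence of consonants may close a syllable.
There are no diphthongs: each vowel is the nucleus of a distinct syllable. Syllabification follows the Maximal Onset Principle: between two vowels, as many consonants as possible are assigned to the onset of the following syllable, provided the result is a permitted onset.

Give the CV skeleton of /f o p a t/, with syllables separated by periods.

CV.CVC

Nuclei (vowels): o, a → 2 syllables.
Between /o/ (V1) and /a/ (V2): /p/ is a single consonant, so it becomes the next onset.
Syllabification: fo.pat.
Mapping each syllable to C/V: /fo/ → CV, /pat/ → CVC.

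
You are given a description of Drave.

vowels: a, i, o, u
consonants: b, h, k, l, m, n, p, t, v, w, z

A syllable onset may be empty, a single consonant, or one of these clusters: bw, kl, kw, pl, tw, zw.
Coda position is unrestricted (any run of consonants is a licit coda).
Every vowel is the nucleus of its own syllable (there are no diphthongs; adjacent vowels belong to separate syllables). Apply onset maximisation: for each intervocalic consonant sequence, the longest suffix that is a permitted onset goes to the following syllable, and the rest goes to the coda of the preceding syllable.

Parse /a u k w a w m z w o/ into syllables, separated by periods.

a.u.kwawm.zwo

Nuclei (vowels): a, u, a, o → 4 syllables.
/a…u/ gap (V1→V2): hiatus — the boundary sits between the two vowels.
/u…a/ gap (V2→V3): cluster /kw/ — /kw/ is itself a permitted onset, so the whole cluster goes right; preceding coda = ∅.
/a…o/ gap (V3→V4): /wmzw/ — longest licit onset from the right is /zw/, leaving /wm/ as coda.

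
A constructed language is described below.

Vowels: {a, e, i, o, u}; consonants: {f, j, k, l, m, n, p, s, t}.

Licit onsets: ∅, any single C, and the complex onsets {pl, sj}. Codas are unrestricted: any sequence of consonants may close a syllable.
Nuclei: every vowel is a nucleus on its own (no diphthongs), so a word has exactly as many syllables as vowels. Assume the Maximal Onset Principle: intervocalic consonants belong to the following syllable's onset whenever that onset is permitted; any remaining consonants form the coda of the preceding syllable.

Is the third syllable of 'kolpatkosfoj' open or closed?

Vowels present: o, a, o, o; each is a nucleus, giving 4 syllables.
Between /o/ (V1) and /a/ (V2): /lp/; trying suffixes from longest down, /p/ is the first permitted one, so coda /l/ | onset /p/.
Between /a/ (V2) and /o/ (V3): cluster /tk/ — the longest permitted-onset suffix is /k/; onset = /k/, preceding coda = /t/.
Between /o/ (V3) and /o/ (V4): /sf/; trying suffixes from longest down, /f/ is the first permitted one, so coda /s/ | onset /f/.
So the parse is kol.pat.kos.foj.
Syllable 3 is /kos/ with coda /s/, so it is closed.

closed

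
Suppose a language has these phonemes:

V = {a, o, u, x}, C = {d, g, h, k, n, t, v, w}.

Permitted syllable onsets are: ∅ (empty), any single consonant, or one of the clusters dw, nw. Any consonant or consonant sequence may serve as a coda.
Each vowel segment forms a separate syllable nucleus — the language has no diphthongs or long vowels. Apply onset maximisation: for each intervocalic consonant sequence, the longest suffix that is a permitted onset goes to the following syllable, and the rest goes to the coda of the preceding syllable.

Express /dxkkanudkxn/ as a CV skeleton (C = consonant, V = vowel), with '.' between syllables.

CVC.CV.CVC.CVC

Vowels present: x, a, u, x; each is a nucleus, giving 4 syllables.
σ1/σ2 boundary: /kk/ — longest licit onset from the right is /k/, leaving /k/ as coda.
σ2/σ3 boundary: /n/ is a single consonant, so it becomes the next onset.
σ3/σ4 boundary: cluster /dk/ — the longest permitted-onset suffix is /k/; onset = /k/, preceding coda = /d/.
So the parse is dxk.ka.nud.kxn.
Mapping each syllable to C/V: /dxk/ → CVC, /ka/ → CV, /nud/ → CVC, /kxn/ → CVC.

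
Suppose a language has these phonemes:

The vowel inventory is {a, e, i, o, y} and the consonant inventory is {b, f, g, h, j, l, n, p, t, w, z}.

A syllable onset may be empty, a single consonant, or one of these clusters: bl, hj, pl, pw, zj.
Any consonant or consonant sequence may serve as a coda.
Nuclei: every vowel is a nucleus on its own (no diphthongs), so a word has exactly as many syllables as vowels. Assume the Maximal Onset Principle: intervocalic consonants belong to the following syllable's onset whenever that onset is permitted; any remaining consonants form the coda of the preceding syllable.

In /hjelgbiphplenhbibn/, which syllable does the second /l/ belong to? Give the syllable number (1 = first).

3

The vowels are e, i, e, i — 4 nuclei, so 4 syllables.
/e…i/ gap (V1→V2): cluster /lgb/ — the longest permitted-onset suffix is /b/; onset = /b/, preceding coda = /lg/.
/i…e/ gap (V2→V3): /phpl/; trying suffixes from longest down, /pl/ is the first permitted one, so coda /ph/ | onset /pl/.
/e…i/ gap (V3→V4): cluster /nhb/ — the longest permitted-onset suffix is /b/; onset = /b/, preceding coda = /nh/.
Putting it together: hjelg.biph.plenh.bibn.
The second /l/ is in the onset of syllable 3 (/plenh/).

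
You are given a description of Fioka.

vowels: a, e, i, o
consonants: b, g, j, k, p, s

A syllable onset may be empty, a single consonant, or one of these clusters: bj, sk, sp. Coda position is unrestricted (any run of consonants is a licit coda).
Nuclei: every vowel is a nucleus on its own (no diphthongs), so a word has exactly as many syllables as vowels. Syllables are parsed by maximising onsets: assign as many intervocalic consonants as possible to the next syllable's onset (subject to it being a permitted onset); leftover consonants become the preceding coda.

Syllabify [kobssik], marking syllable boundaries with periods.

kobs.sik

The vowels are o, i — 2 nuclei, so 2 syllables.
Between /o/ (V1) and /i/ (V2): cluster /bss/ — the longest permitted-onset suffix is /s/; onset = /s/, preceding coda = /bs/.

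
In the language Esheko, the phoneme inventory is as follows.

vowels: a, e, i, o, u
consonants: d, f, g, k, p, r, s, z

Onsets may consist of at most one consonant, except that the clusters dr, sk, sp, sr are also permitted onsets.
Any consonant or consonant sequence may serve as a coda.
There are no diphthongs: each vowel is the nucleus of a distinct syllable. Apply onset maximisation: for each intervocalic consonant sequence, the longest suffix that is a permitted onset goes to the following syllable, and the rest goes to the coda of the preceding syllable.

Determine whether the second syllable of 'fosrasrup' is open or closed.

Nuclei (vowels): o, a, u → 3 syllables.
/o…a/ gap (V1→V2): /sr/ — entire cluster is a permitted onset → onset /sr/, coda ∅.
/a…u/ gap (V2→V3): /sr/ — entire cluster is a permitted onset → onset /sr/, coda ∅.
Syllabification: fo.sra.srup.
Syllable 2 is /sra/; it ends in its nucleus with no coda, so it is open.

open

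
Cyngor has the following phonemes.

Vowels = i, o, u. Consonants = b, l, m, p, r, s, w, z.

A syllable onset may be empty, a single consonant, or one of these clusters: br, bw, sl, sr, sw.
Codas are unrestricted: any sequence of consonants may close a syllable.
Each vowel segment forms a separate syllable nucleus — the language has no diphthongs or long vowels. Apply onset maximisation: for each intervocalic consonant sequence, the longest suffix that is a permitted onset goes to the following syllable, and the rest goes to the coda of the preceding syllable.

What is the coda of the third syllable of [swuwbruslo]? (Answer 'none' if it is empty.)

none

Nuclei (vowels): u, u, o → 3 syllables.
V1 /u/ – V2 /u/: cluster /wbr/ — the longest permitted-onset suffix is /br/; onset = /br/, preceding coda = /w/.
V2 /u/ – V3 /o/: /sl/ is a licit onset in full, so it all attaches to the next syllable.
Putting it together: swuw.bru.slo.
Syllable 3 is /slo/: onset /sl/, nucleus /o/, coda ∅.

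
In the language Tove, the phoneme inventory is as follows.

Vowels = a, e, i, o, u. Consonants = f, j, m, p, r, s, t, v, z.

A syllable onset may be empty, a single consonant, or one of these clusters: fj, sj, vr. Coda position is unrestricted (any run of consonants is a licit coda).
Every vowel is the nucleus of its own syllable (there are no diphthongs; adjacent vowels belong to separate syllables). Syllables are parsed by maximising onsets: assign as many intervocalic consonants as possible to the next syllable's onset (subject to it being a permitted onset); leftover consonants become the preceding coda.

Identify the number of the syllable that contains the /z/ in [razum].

The vowels are a, u — 2 nuclei, so 2 syllables.
Between /a/ (V1) and /u/ (V2): just /z/ — single C goes to the following onset.
Putting it together: ra.zum.
The /z/ is in the onset of syllable 2 (/zum/).

2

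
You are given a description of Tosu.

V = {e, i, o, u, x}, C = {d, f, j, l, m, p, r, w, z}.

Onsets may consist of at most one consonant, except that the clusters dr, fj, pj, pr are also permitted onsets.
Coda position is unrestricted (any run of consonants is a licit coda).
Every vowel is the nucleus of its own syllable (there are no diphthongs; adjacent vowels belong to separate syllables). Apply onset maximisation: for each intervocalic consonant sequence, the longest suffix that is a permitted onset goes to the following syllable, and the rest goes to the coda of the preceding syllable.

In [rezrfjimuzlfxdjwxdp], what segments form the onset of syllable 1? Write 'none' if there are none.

r

The vowels are e, i, u, x, x — 5 nuclei, so 5 syllables.
/e…i/ gap (V1→V2): /zrfj/ — longest licit onset from the right is /fj/, leaving /zr/ as coda.
/i…u/ gap (V2→V3): /m/ → onset of the next syllable (single consonants are always licit onsets).
/u…x/ gap (V3→V4): /zlf/; trying suffixes from longest down, /f/ is the first permitted one, so coda /zl/ | onset /f/.
/x…x/ gap (V4→V5): cluster /djw/ — the longest permitted-onset suffix is /w/; onset = /w/, preceding coda = /dj/.
Syllabification: rezr.fji.muzl.fxdj.wxdp.
Syllable 1 is /rezr/: onset /r/, nucleus /e/, coda /zr/.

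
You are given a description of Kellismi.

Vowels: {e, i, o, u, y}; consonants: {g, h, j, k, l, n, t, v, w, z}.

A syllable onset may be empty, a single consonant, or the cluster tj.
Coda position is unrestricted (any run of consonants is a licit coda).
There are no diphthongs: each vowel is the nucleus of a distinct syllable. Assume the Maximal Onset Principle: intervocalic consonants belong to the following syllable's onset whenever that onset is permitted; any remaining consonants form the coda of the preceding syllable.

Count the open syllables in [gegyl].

Nuclei (vowels): e, y → 2 syllables.
σ1/σ2 boundary: /g/ is a single consonant, so it becomes the next onset.
Syllabification: ge.gyl.
Classifying each syllable: /ge/ (open), /gyl/ (closed).
Open syllables: 1.

1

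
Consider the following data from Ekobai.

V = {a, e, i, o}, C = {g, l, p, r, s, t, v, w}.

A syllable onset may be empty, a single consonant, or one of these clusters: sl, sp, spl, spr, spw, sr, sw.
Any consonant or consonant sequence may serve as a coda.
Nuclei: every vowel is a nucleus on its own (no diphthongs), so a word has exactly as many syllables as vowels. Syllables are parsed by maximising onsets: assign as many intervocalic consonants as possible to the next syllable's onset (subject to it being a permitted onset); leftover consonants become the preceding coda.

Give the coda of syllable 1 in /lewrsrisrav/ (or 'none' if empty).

Nuclei (vowels): e, i, a → 3 syllables.
σ1/σ2 boundary: /wrsr/ splits as /wr/ + /sr/ (/sr/ is the longest suffix that is a licit onset).
σ2/σ3 boundary: /sr/ — entire cluster is a permitted onset → onset /sr/, coda ∅.
Putting it together: lewr.sri.srav.
Syllable 1 is /lewr/: onset /l/, nucleus /e/, coda /wr/.

wr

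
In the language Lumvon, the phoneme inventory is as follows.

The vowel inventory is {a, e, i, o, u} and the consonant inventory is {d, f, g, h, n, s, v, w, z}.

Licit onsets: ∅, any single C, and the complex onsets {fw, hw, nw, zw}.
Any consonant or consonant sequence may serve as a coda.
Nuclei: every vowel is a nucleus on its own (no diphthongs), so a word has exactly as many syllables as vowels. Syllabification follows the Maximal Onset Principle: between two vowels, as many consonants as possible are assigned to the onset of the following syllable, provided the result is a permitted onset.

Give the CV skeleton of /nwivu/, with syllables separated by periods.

CCV.CV

The vowels are i, u — 2 nuclei, so 2 syllables.
Between /i/ (V1) and /u/ (V2): just /v/ — single C goes to the following onset.
Syllabification: nwi.vu.
Mapping each syllable to C/V: /nwi/ → CCV, /vu/ → CV.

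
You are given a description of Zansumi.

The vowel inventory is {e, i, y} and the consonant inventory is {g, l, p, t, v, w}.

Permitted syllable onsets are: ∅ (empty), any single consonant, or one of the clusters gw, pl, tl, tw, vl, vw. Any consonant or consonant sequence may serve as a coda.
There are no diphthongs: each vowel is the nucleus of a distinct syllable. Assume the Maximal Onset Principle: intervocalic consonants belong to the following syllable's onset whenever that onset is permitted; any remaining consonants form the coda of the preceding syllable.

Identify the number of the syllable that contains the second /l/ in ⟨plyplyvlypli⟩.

2

The vowels are y, y, y, i — 4 nuclei, so 4 syllables.
Between /y/ (V1) and /y/ (V2): /pl/ — entire cluster is a permitted onset → onset /pl/, coda ∅.
Between /y/ (V2) and /y/ (V3): /vl/ — entire cluster is a permitted onset → onset /vl/, coda ∅.
Between /y/ (V3) and /i/ (V4): cluster /pl/ — /pl/ is itself a permitted onset, so the whole cluster goes right; preceding coda = ∅.
Putting it together: ply.ply.vly.pli.
The second /l/ is in the onset of syllable 2 (/ply/).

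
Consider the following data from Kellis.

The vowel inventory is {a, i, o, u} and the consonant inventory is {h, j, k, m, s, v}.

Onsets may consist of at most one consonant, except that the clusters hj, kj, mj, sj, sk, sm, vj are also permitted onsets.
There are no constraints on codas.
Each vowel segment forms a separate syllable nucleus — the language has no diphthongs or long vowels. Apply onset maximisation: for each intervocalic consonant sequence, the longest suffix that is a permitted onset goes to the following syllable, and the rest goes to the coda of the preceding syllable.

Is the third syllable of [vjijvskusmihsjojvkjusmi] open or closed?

closed

Nuclei (vowels): i, u, i, o, u, i → 6 syllables.
Between /i/ (V1) and /u/ (V2): /jvsk/ — longest licit onset from the right is /sk/, leaving /jv/ as coda.
Between /u/ (V2) and /i/ (V3): cluster /sm/ — /sm/ is itself a permitted onset, so the whole cluster goes right; preceding coda = ∅.
Between /i/ (V3) and /o/ (V4): /hsj/; trying suffixes from longest down, /sj/ is the first permitted one, so coda /h/ | onset /sj/.
Between /o/ (V4) and /u/ (V5): /jvkj/; trying suffixes from longest down, /kj/ is the first permitted one, so coda /jv/ | onset /kj/.
Between /u/ (V5) and /i/ (V6): /sm/ — entire cluster is a permitted onset → onset /sm/, coda ∅.
Putting it together: vjijv.sku.smih.sjojv.kju.smi.
Syllable 3 is /smih/ with coda /h/, so it is closed.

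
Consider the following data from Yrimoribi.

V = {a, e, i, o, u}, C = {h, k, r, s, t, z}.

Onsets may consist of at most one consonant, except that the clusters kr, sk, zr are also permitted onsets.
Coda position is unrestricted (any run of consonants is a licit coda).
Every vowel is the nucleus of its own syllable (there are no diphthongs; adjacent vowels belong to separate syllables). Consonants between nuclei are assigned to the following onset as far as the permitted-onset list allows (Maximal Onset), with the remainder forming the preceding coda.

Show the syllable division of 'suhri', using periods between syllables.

suh.ri

Vowels present: u, i; each is a nucleus, giving 2 syllables.
/u…i/ gap (V1→V2): /hr/ splits as /h/ + /r/ (/r/ is the longest suffix that is a licit onset).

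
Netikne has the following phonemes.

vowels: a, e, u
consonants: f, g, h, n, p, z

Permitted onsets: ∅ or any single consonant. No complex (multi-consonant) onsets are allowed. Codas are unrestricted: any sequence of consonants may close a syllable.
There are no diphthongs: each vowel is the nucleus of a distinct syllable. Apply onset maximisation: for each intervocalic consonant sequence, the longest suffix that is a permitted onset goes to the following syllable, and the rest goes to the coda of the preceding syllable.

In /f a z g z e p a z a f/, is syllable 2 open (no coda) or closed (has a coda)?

Nuclei (vowels): a, e, a, a → 4 syllables.
Between /a/ (V1) and /e/ (V2): cluster /zgz/ — the longest permitted-onset suffix is /z/; onset = /z/, preceding coda = /zg/.
Between /e/ (V2) and /a/ (V3): /p/ → onset of the next syllable (single consonants are always licit onsets).
Between /a/ (V3) and /a/ (V4): just /z/ — single C goes to the following onset.
Putting it together: fazg.ze.pa.zaf.
Syllable 2 is /ze/; it ends in its nucleus with no coda, so it is open.

open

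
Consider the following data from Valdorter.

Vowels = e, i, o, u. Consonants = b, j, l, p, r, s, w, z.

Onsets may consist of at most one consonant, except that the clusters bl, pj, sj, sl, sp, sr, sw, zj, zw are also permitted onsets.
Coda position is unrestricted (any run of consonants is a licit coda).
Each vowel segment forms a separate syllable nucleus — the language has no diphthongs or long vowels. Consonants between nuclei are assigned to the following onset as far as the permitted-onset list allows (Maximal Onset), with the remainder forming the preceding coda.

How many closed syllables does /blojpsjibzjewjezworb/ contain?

4

Nuclei (vowels): o, i, e, e, o → 5 syllables.
/o…i/ gap (V1→V2): /jpsj/; trying suffixes from longest down, /sj/ is the first permitted one, so coda /jp/ | onset /sj/.
/i…e/ gap (V2→V3): cluster /bzj/ — the longest permitted-onset suffix is /zj/; onset = /zj/, preceding coda = /b/.
/e…e/ gap (V3→V4): cluster /wj/ — the longest permitted-onset suffix is /j/; onset = /j/, preceding coda = /w/.
/e…o/ gap (V4→V5): cluster /zw/ — /zw/ is itself a permitted onset, so the whole cluster goes right; preceding coda = ∅.
Result: blojp.sjib.zjew.je.zworb.
Classifying each syllable: /blojp/ (closed), /sjib/ (closed), /zjew/ (closed), /je/ (open), /zworb/ (closed).
Closed syllables: 4.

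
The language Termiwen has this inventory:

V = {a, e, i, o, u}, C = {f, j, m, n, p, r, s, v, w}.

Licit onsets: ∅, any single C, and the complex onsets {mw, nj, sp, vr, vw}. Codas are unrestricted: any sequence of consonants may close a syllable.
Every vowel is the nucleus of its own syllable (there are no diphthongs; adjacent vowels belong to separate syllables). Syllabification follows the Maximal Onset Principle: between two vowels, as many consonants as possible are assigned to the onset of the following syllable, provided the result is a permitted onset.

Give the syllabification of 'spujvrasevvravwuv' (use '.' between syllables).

Nuclei (vowels): u, a, e, a, u → 5 syllables.
V1 /u/ – V2 /a/: /jvr/; trying suffixes from longest down, /vr/ is the first permitted one, so coda /j/ | onset /vr/.
V2 /a/ – V3 /e/: /s/ → onset of the next syllable (single consonants are always licit onsets).
V3 /e/ – V4 /a/: cluster /vvr/ — the longest permitted-onset suffix is /vr/; onset = /vr/, preceding coda = /v/.
V4 /a/ – V5 /u/: cluster /vw/ — /vw/ is itself a permitted onset, so the whole cluster goes right; preceding coda = ∅.

spuj.vra.sev.vra.vwuv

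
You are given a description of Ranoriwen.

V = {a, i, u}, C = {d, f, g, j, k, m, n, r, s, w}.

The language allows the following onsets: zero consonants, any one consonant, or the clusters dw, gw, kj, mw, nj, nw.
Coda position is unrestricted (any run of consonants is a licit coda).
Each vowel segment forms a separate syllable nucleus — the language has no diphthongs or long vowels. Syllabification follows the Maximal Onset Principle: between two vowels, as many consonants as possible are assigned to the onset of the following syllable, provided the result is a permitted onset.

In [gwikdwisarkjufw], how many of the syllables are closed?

The vowels are i, i, a, u — 4 nuclei, so 4 syllables.
V1 /i/ – V2 /i/: /kdw/ — longest licit onset from the right is /dw/, leaving /k/ as coda.
V2 /i/ – V3 /a/: just /s/ — single C goes to the following onset.
V3 /a/ – V4 /u/: cluster /rkj/ — the longest permitted-onset suffix is /kj/; onset = /kj/, preceding coda = /r/.
Putting it together: gwik.dwi.sar.kjufw.
Classifying each syllable: /gwik/ (closed), /dwi/ (open), /sar/ (closed), /kjufw/ (closed).
Closed syllables: 3.

3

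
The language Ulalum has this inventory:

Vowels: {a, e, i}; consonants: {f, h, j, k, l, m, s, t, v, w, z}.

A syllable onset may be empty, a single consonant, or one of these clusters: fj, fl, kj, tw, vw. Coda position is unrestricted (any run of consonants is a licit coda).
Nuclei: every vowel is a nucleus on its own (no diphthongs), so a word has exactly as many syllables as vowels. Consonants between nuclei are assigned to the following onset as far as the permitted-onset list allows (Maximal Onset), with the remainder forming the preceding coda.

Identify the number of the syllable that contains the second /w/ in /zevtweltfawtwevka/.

3

The vowels are e, e, a, e, a — 5 nuclei, so 5 syllables.
Between /e/ (V1) and /e/ (V2): /vtw/ splits as /v/ + /tw/ (/tw/ is the longest suffix that is a licit onset).
Between /e/ (V2) and /a/ (V3): cluster /ltf/ — the longest permitted-onset suffix is /f/; onset = /f/, preceding coda = /lt/.
Between /a/ (V3) and /e/ (V4): /wtw/ splits as /w/ + /tw/ (/tw/ is the longest suffix that is a licit onset).
Between /e/ (V4) and /a/ (V5): /vk/; trying suffixes from longest down, /k/ is the first permitted one, so coda /v/ | onset /k/.
Syllabification: zev.twelt.faw.twev.ka.
The second /w/ is in the coda of syllable 3 (/faw/).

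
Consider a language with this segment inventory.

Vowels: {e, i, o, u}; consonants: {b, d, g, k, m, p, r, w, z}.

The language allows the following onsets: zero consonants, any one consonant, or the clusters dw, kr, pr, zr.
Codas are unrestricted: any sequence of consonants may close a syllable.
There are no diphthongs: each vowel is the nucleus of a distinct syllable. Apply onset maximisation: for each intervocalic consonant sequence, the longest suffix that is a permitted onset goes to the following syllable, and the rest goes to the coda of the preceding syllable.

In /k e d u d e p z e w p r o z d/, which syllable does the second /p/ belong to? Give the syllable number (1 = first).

5

Vowels present: e, u, e, e, o; each is a nucleus, giving 5 syllables.
V1 /e/ – V2 /u/: /d/ is a single consonant, so it becomes the next onset.
V2 /u/ – V3 /e/: /d/ is a single consonant, so it becomes the next onset.
V3 /e/ – V4 /e/: /pz/ splits as /p/ + /z/ (/z/ is the longest suffix that is a licit onset).
V4 /e/ – V5 /o/: /wpr/ — longest licit onset from the right is /pr/, leaving /w/ as coda.
Syllabification: ke.du.dep.zew.prozd.
The second /p/ is in the onset of syllable 5 (/prozd/).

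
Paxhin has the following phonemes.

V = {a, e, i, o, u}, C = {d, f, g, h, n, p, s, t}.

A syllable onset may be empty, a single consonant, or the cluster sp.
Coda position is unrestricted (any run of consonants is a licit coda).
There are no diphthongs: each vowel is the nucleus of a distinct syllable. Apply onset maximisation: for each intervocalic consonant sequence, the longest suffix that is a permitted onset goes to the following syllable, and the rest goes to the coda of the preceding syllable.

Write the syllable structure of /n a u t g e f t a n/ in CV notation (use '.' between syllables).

CV.VC.CVC.CVC

The vowels are a, u, e, a — 4 nuclei, so 4 syllables.
σ1/σ2 boundary: no consonants, so the boundary falls immediately after /a/.
σ2/σ3 boundary: /tg/; trying suffixes from longest down, /g/ is the first permitted one, so coda /t/ | onset /g/.
σ3/σ4 boundary: /ft/ splits as /f/ + /t/ (/t/ is the longest suffix that is a licit onset).
Syllabification: na.ut.gef.tan.
Mapping each syllable to C/V: /na/ → CV, /ut/ → VC, /gef/ → CVC, /tan/ → CVC.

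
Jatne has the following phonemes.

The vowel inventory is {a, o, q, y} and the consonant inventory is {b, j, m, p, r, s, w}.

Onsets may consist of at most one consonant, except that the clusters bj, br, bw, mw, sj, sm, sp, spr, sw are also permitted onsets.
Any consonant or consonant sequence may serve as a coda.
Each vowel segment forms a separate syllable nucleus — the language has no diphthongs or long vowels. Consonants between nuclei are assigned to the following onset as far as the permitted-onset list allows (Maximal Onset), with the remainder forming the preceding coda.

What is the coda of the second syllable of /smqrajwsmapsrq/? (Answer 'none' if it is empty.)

Vowels present: q, a, a, q; each is a nucleus, giving 4 syllables.
/q…a/ gap (V1→V2): /r/ is a single consonant, so it becomes the next onset.
/a…a/ gap (V2→V3): /jwsm/ — longest licit onset from the right is /sm/, leaving /jw/ as coda.
/a…q/ gap (V3→V4): /psr/; trying suffixes from longest down, /r/ is the first permitted one, so coda /ps/ | onset /r/.
Result: smq.rajw.smaps.rq.
Syllable 2 is /rajw/: onset /r/, nucleus /a/, coda /jw/.

jw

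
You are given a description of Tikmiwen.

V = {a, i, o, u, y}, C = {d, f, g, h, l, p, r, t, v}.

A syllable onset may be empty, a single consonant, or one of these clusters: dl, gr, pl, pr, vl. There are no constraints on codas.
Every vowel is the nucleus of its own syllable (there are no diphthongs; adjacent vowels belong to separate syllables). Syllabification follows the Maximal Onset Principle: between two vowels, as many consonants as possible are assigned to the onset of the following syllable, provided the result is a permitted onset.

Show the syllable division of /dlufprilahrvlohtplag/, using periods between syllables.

Nuclei (vowels): u, i, a, o, a → 5 syllables.
V1 /u/ – V2 /i/: /fpr/ splits as /f/ + /pr/ (/pr/ is the longest suffix that is a licit onset).
V2 /i/ – V3 /a/: /l/ → onset of the next syllable (single consonants are always licit onsets).
V3 /a/ – V4 /o/: /hrvl/; trying suffixes from longest down, /vl/ is the first permitted one, so coda /hr/ | onset /vl/.
V4 /o/ – V5 /a/: /htpl/; trying suffixes from longest down, /pl/ is the first permitted one, so coda /ht/ | onset /pl/.

dluf.pri.lahr.vloht.plag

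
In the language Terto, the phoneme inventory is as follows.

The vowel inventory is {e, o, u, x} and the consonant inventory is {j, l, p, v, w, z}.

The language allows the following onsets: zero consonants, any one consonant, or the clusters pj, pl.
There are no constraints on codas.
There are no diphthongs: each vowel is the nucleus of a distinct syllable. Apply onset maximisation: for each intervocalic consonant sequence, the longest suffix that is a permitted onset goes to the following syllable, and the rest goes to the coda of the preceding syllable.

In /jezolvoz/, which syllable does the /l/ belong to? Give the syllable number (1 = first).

Vowels present: e, o, o; each is a nucleus, giving 3 syllables.
V1 /e/ – V2 /o/: /z/ is a single consonant, so it becomes the next onset.
V2 /o/ – V3 /o/: /lv/ — longest licit onset from the right is /v/, leaving /l/ as coda.
Result: je.zol.voz.
The /l/ is in the coda of syllable 2 (/zol/).

2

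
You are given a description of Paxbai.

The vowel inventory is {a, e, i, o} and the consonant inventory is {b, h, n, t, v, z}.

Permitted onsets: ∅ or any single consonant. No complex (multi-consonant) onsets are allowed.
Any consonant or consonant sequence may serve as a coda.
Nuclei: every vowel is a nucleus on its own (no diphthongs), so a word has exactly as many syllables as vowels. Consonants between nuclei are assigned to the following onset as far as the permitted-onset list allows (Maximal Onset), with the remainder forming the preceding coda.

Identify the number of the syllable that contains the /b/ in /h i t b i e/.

Nuclei (vowels): i, i, e → 3 syllables.
Between /i/ (V1) and /i/ (V2): /tb/ splits as /t/ + /b/ (/b/ is the longest suffix that is a licit onset).
Between /i/ (V2) and /e/ (V3): no consonants, so the boundary falls immediately after /i/.
Putting it together: hit.bi.e.
The /b/ is in the onset of syllable 2 (/bi/).

2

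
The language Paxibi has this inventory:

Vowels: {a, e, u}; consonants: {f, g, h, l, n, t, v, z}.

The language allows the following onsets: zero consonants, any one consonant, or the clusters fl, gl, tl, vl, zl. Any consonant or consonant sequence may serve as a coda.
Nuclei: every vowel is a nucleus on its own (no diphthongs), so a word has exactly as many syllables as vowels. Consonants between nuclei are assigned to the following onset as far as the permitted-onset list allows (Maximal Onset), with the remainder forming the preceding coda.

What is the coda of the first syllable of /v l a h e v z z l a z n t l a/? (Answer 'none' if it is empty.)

Nuclei (vowels): a, e, a, a → 4 syllables.
Between /a/ (V1) and /e/ (V2): just /h/ — single C goes to the following onset.
Between /e/ (V2) and /a/ (V3): /vzzl/ splits as /vz/ + /zl/ (/zl/ is the longest suffix that is a licit onset).
Between /a/ (V3) and /a/ (V4): /zntl/ splits as /zn/ + /tl/ (/tl/ is the longest suffix that is a licit onset).
Putting it together: vla.hevz.zlazn.tla.
Syllable 1 is /vla/: onset /vl/, nucleus /a/, coda ∅.

none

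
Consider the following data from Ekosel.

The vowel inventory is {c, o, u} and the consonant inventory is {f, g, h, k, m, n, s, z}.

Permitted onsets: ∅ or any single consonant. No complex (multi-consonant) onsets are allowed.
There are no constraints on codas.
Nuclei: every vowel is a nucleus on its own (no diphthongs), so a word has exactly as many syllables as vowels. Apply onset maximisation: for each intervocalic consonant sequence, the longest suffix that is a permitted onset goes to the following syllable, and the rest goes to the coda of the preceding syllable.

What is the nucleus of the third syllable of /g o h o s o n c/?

Vowels present: o, o, o, c; each is a nucleus, giving 4 syllables.
The third nucleus (vowel 3 from the left) is /o/.

o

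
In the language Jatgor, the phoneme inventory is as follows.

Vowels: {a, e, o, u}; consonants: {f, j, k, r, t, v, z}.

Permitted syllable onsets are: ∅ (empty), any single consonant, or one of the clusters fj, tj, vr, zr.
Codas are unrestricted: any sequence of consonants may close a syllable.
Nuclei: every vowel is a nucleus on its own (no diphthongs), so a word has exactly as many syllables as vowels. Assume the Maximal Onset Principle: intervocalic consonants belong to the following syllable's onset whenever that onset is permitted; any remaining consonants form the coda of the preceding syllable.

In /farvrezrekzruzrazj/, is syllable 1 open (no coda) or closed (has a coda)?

The vowels are a, e, e, u, a — 5 nuclei, so 5 syllables.
/a…e/ gap (V1→V2): cluster /rvr/ — the longest permitted-onset suffix is /vr/; onset = /vr/, preceding coda = /r/.
/e…e/ gap (V2→V3): /zr/ is a licit onset in full, so it all attaches to the next syllable.
/e…u/ gap (V3→V4): /kzr/; trying suffixes from longest down, /zr/ is the first permitted one, so coda /k/ | onset /zr/.
/u…a/ gap (V4→V5): /zr/ is a licit onset in full, so it all attaches to the next syllable.
Syllabification: far.vre.zrek.zru.zrazj.
Syllable 1 is /far/ with coda /r/, so it is closed.

closed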